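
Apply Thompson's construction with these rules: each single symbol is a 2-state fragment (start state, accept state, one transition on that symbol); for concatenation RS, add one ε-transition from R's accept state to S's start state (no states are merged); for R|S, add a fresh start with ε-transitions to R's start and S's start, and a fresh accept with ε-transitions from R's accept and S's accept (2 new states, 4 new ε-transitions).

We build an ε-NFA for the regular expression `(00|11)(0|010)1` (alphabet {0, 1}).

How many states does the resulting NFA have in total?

By structural recursion:
Each of the 9 symbol leaves contributes a 2-state fragment.
  00 : 4 states
  11 : 4 states
  00|11 : 10 states
  010 : 6 states
  0|010 : 10 states
  (00|11)(0|010)1 : 22 states

22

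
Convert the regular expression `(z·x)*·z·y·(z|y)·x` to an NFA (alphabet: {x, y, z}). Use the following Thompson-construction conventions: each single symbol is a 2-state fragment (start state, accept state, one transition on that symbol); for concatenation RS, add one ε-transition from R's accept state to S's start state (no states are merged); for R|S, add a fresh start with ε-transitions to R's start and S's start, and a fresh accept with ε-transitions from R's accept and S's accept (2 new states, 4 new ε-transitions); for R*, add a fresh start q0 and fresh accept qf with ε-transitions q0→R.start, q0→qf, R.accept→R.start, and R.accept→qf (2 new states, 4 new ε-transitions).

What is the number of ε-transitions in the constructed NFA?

13

Recursing over subexpressions:
Each of the 7 symbol leaves contributes 0 ε-transitions.
  z·x → 1 ε-transition
  (z·x)* → 5 ε-transitions
  z|y → 4 ε-transitions
  (z·x)*·z·y·(z|y)·x → 13 ε-transitions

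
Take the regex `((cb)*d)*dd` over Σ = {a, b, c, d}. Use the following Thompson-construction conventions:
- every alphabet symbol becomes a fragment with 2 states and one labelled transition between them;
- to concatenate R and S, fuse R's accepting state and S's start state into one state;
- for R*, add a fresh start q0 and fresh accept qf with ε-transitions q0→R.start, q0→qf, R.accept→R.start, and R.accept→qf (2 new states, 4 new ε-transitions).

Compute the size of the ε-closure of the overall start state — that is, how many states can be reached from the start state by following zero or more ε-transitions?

5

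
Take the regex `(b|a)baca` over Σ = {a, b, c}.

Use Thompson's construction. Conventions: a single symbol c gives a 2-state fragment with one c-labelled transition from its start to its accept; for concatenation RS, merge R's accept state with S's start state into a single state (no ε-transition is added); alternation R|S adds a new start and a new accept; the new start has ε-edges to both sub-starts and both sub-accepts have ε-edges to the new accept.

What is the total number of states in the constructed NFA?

10

Building bottom-up:
Each of the 6 symbol leaves contributes a 2-state fragment.
  b|a = 6 states
  (b|a)baca = 10 states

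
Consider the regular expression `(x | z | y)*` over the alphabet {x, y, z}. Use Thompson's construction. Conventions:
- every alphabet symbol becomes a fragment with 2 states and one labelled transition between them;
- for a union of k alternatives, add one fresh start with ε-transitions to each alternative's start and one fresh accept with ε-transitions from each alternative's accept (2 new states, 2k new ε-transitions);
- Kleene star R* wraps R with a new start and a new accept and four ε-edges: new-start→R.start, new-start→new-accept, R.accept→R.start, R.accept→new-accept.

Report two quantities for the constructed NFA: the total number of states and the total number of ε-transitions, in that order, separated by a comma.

10, 10

Recursing over subexpressions:
Each of the 3 symbol leaves contributes 2 states and 0 ε-transitions.
  x | z | y — 8 states, 6 ε-transitions
  (x | z | y)* — 10 states, 10 ε-transitions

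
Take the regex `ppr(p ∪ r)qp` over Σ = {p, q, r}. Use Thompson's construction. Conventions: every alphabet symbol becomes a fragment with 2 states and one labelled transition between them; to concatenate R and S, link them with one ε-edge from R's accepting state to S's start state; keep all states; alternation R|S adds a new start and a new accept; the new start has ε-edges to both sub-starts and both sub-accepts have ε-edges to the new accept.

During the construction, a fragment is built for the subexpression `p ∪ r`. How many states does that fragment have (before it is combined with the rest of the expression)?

6

Fragment for `p ∪ r`:
Each of the 2 symbol leaves contributes a 2-state fragment.
  p ∪ r — 6 states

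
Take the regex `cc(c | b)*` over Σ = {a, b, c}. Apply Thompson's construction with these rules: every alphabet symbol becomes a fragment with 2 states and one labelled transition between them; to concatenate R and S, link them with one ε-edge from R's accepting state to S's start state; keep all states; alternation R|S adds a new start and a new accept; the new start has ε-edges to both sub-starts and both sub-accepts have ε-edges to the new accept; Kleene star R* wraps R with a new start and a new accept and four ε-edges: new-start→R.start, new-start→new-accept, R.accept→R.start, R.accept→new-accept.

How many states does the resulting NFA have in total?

Building bottom-up:
Each of the 4 symbol leaves contributes a 2-state fragment.
  c | b = 6 states
  (c | b)* = 8 states
  cc(c | b)* = 12 states

12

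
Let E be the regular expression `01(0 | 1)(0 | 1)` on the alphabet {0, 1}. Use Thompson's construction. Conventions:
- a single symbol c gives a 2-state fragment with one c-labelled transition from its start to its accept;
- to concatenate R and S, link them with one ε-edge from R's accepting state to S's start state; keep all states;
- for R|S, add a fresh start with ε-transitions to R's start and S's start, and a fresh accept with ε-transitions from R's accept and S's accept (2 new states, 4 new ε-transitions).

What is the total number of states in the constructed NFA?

Recursing over subexpressions:
Each of the 6 symbol leaves contributes a 2-state fragment.
  0 | 1 — 6 states
  0 | 1 — 6 states
  01(0 | 1)(0 | 1) — 16 states

16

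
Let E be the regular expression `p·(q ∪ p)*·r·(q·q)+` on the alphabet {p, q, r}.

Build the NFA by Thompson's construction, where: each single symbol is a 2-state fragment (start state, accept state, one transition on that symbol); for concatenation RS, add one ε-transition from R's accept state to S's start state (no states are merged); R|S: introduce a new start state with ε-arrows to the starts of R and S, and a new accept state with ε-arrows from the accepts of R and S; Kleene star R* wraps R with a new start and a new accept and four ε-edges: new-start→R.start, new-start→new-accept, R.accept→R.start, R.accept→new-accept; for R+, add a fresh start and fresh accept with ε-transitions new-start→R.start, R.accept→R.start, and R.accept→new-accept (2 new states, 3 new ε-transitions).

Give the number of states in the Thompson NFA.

18

Building bottom-up:
Each of the 6 symbol leaves contributes a 2-state fragment.
  q ∪ p = 6 states
  (q ∪ p)* = 8 states
  q·q = 4 states
  (q·q)+ = 6 states
  p·(q ∪ p)*·r·(q·q)+ = 18 states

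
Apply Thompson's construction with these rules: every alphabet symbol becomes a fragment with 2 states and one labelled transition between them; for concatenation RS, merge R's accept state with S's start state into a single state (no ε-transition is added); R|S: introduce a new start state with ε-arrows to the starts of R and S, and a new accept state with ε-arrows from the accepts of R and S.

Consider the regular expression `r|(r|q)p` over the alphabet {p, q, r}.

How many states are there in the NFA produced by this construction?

11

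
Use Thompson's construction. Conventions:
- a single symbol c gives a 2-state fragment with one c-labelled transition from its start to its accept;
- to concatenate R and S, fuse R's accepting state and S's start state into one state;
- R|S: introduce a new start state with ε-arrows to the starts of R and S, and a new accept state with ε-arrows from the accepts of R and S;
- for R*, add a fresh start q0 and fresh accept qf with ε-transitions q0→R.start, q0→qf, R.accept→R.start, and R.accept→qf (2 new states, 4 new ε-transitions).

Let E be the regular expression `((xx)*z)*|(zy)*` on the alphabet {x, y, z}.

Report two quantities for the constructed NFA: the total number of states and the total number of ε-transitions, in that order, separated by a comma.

By structural recursion:
Each of the 5 symbol leaves contributes 2 states and 0 ε-transitions.
  xx = 3 states, 0 ε-transitions
  (xx)* = 5 states, 4 ε-transitions
  (xx)*z = 6 states, 4 ε-transitions
  ((xx)*z)* = 8 states, 8 ε-transitions
  zy = 3 states, 0 ε-transitions
  (zy)* = 5 states, 4 ε-transitions
  ((xx)*z)*|(zy)* = 15 states, 16 ε-transitions

15, 16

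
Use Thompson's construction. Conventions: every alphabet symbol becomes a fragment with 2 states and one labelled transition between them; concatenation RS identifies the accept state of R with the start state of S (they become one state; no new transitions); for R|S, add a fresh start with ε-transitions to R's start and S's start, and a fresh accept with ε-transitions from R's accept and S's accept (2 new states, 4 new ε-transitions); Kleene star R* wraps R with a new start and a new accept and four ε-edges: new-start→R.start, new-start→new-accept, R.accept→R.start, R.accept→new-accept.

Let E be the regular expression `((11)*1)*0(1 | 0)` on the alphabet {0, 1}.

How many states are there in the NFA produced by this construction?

14

Building bottom-up:
Each of the 6 symbol leaves contributes a 2-state fragment.
  11 = 3 states
  (11)* = 5 states
  (11)*1 = 6 states
  ((11)*1)* = 8 states
  1 | 0 = 6 states
  ((11)*1)*0(1 | 0) = 14 states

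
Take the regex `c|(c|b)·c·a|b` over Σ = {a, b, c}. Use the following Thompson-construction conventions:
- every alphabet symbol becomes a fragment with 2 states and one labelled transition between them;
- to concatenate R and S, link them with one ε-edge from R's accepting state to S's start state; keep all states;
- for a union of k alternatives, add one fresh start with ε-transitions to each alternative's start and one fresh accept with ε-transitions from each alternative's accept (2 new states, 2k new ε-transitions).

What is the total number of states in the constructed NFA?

By structural recursion:
Each of the 6 symbol leaves contributes a 2-state fragment.
  c|b : 6 states
  (c|b)·c·a : 10 states
  c|(c|b)·c·a|b : 16 states

16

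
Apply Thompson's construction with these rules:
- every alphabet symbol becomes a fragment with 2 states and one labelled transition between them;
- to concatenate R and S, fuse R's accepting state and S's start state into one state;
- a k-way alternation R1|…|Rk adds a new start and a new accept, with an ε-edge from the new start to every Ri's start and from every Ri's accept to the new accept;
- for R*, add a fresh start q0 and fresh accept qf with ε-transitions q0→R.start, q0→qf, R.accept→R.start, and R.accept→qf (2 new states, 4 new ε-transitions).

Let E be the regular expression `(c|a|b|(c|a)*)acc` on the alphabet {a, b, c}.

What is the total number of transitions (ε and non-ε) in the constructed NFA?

Per subexpression:
Each of the 8 symbol leaves contributes 1 transition (1 symbol, 0 ε).
  c|a : 6 transitions (2 symbol, 4 ε)
  (c|a)* : 10 transitions (2 symbol, 8 ε)
  c|a|b|(c|a)* : 21 transitions (5 symbol, 16 ε)
  (c|a|b|(c|a)*)acc : 24 transitions (8 symbol, 16 ε)

24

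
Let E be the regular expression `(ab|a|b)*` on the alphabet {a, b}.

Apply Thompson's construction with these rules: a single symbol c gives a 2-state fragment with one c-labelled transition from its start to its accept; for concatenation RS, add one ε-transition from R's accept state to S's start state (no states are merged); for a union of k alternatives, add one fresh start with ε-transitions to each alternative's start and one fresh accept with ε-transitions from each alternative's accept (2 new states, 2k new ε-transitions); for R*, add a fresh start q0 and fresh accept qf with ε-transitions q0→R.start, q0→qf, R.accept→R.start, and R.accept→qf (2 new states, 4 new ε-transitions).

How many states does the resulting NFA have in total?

Building bottom-up:
Each of the 4 symbol leaves contributes a 2-state fragment.
  ab : 4 states
  ab|a|b : 10 states
  (ab|a|b)* : 12 states

12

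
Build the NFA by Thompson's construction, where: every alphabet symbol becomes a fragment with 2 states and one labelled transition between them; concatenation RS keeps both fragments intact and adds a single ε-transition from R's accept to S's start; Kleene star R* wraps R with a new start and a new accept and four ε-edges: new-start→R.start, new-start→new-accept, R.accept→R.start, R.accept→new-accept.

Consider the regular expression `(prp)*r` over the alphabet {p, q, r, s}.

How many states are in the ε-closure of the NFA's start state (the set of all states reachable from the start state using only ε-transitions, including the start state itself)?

Compute the ε-closure size of each fragment's start state recursively; a symbol fragment's start has no outgoing ε-edge, so its closure is just itself (size 1).
  prp → same as the first factor's closure: |closure| = 1
  (prp)* → new start has ε-edges to the inner start and to the new accept, so |closure| = 2 + 1 = 3
  (prp)*r → the left operand accepts ε, so the closure extends into the next operand (via the concat ε-link); |closure| = 3 + 1 = 4

4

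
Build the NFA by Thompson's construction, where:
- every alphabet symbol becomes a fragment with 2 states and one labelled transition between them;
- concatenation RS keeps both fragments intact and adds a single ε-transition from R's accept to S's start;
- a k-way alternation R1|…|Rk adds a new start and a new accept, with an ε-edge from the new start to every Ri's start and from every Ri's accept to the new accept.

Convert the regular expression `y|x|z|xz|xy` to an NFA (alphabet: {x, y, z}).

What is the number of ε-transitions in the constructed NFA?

Per subexpression:
Each of the 7 symbol leaves contributes 0 ε-transitions.
  xz → 1 ε-transition
  xy → 1 ε-transition
  y|x|z|xz|xy → 12 ε-transitions

12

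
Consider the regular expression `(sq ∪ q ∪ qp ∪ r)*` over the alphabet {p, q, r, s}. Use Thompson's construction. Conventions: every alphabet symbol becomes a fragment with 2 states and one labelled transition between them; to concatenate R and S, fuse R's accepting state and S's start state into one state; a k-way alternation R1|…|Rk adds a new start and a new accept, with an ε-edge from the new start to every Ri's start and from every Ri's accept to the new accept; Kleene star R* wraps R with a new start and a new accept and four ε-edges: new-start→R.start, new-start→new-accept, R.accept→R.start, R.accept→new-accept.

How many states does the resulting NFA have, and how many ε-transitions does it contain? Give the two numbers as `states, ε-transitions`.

14, 12

Building bottom-up:
Each of the 6 symbol leaves contributes 2 states and 0 ε-transitions.
  sq → 3 states, 0 ε-transitions
  qp → 3 states, 0 ε-transitions
  sq ∪ q ∪ qp ∪ r → 12 states, 8 ε-transitions
  (sq ∪ q ∪ qp ∪ r)* → 14 states, 12 ε-transitions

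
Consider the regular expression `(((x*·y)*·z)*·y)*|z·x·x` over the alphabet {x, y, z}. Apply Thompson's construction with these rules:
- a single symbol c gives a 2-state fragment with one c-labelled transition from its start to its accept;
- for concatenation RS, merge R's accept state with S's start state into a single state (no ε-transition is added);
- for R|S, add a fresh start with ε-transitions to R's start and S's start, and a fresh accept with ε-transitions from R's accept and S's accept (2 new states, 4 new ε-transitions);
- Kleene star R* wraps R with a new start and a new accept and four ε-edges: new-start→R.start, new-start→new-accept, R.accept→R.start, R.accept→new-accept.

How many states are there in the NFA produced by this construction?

Building bottom-up:
Each of the 7 symbol leaves contributes a 2-state fragment.
  x* — 4 states
  x*·y — 5 states
  (x*·y)* — 7 states
  (x*·y)*·z — 8 states
  ((x*·y)*·z)* — 10 states
  ((x*·y)*·z)*·y — 11 states
  (((x*·y)*·z)*·y)* — 13 states
  z·x·x — 4 states
  (((x*·y)*·z)*·y)*|z·x·x — 19 states

19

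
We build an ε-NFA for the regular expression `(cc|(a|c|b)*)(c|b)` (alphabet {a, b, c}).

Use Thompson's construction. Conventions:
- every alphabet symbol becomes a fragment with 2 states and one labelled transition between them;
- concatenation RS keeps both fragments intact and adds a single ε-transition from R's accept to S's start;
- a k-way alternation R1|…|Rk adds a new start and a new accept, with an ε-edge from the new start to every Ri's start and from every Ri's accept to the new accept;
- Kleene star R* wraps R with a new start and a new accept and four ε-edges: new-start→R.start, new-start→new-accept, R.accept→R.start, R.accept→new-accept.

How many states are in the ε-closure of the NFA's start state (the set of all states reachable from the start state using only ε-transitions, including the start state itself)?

12

Compute the ε-closure size of each fragment's start state recursively; a symbol fragment's start has no outgoing ε-edge, so its closure is just itself (size 1).
  cc → C equals the left operand's closure size = 1 (its accept is not ε-reachable, so the closure stops there)
  a|c|b → C = 1 + 1 + 1 + 1 = 4 (the new accept is not ε-reachable since no branch accepts ε)
  (a|c|b)* → C = 1 (new start) + 4 (body) + 1 (new accept) = 6
  cc|(a|c|b)* → C = 1 (new start) + (1 + 6) + 1 (new accept, since some branch ε-reaches its own accept) = 9
  c|b → new start ε-reaches every alternative's start; none of them accept ε, so the new accept is not reached: C = 1 + 1 + 1 = 3
  (cc|(a|c|b)*)(c|b) → C = 9 + 3 = 12 (closure spills across the concat boundary because the left factor accepts ε)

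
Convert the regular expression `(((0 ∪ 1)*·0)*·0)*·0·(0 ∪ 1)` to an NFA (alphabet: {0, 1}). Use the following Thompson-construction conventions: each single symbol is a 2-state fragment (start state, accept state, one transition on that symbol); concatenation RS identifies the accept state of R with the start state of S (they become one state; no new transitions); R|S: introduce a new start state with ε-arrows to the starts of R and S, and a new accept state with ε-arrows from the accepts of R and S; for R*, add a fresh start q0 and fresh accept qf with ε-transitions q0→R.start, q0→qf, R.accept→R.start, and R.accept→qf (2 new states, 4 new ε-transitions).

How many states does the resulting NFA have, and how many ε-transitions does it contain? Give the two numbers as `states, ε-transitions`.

Per subexpression:
Each of the 7 symbol leaves contributes 2 states and 0 ε-transitions.
  0 ∪ 1 = 6 states, 4 ε-transitions
  (0 ∪ 1)* = 8 states, 8 ε-transitions
  (0 ∪ 1)*·0 = 9 states, 8 ε-transitions
  ((0 ∪ 1)*·0)* = 11 states, 12 ε-transitions
  ((0 ∪ 1)*·0)*·0 = 12 states, 12 ε-transitions
  (((0 ∪ 1)*·0)*·0)* = 14 states, 16 ε-transitions
  0 ∪ 1 = 6 states, 4 ε-transitions
  (((0 ∪ 1)*·0)*·0)*·0·(0 ∪ 1) = 20 states, 20 ε-transitions

20, 20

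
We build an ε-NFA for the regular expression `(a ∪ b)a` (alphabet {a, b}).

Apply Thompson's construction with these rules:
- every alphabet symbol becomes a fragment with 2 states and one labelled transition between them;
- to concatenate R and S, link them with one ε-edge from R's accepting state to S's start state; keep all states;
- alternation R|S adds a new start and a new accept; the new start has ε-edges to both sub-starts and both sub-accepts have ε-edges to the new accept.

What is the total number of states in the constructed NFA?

Bottom-up over the parse tree:
Each of the 3 symbol leaves contributes a 2-state fragment.
  a ∪ b → 6 states
  (a ∪ b)a → 8 states

8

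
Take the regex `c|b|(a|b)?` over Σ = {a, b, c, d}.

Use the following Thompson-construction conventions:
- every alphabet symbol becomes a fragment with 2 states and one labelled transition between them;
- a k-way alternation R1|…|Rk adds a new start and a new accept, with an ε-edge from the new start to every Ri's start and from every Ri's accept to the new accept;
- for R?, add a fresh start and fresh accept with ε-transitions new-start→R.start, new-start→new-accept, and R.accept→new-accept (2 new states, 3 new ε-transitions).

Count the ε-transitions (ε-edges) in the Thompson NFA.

13

Bottom-up over the parse tree:
Each of the 4 symbol leaves contributes 0 ε-transitions.
  a|b = 4 ε-transitions
  (a|b)? = 7 ε-transitions
  c|b|(a|b)? = 13 ε-transitions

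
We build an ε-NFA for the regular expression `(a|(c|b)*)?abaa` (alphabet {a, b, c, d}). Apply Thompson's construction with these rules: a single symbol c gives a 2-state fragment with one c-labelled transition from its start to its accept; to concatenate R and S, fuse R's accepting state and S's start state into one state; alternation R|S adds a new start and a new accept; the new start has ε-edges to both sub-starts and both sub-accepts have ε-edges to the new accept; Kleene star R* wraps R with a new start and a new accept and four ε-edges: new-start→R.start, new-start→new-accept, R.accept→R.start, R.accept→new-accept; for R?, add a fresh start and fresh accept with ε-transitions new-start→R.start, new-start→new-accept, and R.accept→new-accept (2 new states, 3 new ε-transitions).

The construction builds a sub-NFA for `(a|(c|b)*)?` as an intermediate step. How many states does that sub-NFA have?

14

Fragment for `(a|(c|b)*)?`:
Each of the 3 symbol leaves contributes a 2-state fragment.
  c|b = 6 states
  (c|b)* = 8 states
  a|(c|b)* = 12 states
  (a|(c|b)*)? = 14 states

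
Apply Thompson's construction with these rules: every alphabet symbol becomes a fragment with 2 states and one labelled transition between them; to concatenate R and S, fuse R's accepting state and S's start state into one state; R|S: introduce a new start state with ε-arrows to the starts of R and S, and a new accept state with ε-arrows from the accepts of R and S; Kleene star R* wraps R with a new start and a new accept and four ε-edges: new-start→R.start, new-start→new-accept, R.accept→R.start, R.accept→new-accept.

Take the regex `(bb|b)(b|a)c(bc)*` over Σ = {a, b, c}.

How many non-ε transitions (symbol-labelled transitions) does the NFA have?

8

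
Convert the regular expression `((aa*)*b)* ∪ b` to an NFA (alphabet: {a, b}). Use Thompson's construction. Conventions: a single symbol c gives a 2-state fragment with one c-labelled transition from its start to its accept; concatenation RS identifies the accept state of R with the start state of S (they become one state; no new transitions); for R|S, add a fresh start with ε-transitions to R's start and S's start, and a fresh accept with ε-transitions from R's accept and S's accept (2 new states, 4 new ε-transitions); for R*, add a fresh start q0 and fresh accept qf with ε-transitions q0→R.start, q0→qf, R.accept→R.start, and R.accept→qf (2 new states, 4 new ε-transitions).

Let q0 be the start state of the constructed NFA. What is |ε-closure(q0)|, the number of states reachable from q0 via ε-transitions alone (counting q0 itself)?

Compute the ε-closure size of each fragment's start state recursively; a symbol fragment's start has no outgoing ε-edge, so its closure is just itself (size 1).
  a* — new start has ε-edges to the inner start and to the new accept, so |closure| = 2 + 1 = 3
  aa* — same as the first factor's closure: |closure| = 1
  (aa*)* — the star's fresh start ε-reaches both the body's start and the fresh accept: |closure| = 2 + 1 = 3
  (aa*)*b — |closure| = 3 + (1−1) = 3 (closure spills across the concat boundary because the left factor accepts ε)
  ((aa*)*b)* — the star's fresh start ε-reaches both the body's start and the fresh accept: |closure| = 2 + 3 = 5
  ((aa*)*b)* ∪ b — |closure| = 1 (new start) + (5 + 1) + 1 (new accept, since some branch ε-reaches its own accept) = 8

8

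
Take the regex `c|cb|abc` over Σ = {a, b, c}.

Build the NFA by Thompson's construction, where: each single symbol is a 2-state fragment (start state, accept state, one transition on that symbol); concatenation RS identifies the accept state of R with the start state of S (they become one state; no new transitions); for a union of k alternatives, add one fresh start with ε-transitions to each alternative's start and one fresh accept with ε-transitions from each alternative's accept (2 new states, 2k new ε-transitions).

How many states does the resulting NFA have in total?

11

By structural recursion:
Each of the 6 symbol leaves contributes a 2-state fragment.
  cb : 3 states
  abc : 4 states
  c|cb|abc : 11 states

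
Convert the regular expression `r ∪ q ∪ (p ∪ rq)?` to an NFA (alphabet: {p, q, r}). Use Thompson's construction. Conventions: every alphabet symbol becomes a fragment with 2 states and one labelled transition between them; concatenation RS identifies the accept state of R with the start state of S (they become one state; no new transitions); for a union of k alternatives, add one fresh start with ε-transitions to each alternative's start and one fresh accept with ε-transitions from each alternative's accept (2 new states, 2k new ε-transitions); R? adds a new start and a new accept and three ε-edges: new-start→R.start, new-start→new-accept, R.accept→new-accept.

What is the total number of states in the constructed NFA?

15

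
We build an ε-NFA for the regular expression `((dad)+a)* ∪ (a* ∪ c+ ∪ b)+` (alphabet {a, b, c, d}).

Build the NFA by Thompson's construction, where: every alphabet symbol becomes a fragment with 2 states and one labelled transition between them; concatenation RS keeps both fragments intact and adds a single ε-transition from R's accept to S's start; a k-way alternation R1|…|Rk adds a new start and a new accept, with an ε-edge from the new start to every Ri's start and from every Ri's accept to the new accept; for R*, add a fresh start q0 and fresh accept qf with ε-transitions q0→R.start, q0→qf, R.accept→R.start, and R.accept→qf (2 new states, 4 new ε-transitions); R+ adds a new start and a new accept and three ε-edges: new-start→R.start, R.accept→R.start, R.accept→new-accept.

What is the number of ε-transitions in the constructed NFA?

Bottom-up over the parse tree:
Each of the 7 symbol leaves contributes 0 ε-transitions.
  dad → 2 ε-transitions
  (dad)+ → 5 ε-transitions
  (dad)+a → 6 ε-transitions
  ((dad)+a)* → 10 ε-transitions
  a* → 4 ε-transitions
  c+ → 3 ε-transitions
  a* ∪ c+ ∪ b → 13 ε-transitions
  (a* ∪ c+ ∪ b)+ → 16 ε-transitions
  ((dad)+a)* ∪ (a* ∪ c+ ∪ b)+ → 30 ε-transitions

30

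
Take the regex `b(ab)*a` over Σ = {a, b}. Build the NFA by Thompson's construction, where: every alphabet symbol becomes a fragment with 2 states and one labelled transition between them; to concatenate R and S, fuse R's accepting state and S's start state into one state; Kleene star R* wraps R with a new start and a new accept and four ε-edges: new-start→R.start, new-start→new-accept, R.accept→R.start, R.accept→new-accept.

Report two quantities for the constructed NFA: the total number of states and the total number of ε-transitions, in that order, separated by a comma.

7, 4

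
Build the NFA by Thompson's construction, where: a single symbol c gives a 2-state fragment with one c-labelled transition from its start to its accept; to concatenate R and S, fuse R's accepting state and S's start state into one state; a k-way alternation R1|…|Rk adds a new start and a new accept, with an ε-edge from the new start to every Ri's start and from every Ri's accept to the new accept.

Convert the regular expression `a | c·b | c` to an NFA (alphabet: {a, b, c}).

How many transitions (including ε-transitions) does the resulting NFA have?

10

Per subexpression:
Each of the 4 symbol leaves contributes 1 transition (1 symbol, 0 ε).
  c·b : 2 transitions (2 symbol, 0 ε)
  a | c·b | c : 10 transitions (4 symbol, 6 ε)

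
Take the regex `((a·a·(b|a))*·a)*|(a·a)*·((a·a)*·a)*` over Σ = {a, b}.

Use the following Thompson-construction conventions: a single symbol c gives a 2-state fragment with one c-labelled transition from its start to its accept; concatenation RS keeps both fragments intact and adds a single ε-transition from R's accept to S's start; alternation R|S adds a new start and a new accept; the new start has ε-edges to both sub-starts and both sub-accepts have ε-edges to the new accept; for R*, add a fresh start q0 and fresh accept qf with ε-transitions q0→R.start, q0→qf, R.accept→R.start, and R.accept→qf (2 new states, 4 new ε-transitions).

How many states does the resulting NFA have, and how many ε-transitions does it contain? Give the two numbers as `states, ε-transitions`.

34, 35

Building bottom-up:
Each of the 10 symbol leaves contributes 2 states and 0 ε-transitions.
  b|a — 6 states, 4 ε-transitions
  a·a·(b|a) — 10 states, 6 ε-transitions
  (a·a·(b|a))* — 12 states, 10 ε-transitions
  (a·a·(b|a))*·a — 14 states, 11 ε-transitions
  ((a·a·(b|a))*·a)* — 16 states, 15 ε-transitions
  a·a — 4 states, 1 ε-transition
  (a·a)* — 6 states, 5 ε-transitions
  a·a — 4 states, 1 ε-transition
  (a·a)* — 6 states, 5 ε-transitions
  (a·a)*·a — 8 states, 6 ε-transitions
  ((a·a)*·a)* — 10 states, 10 ε-transitions
  (a·a)*·((a·a)*·a)* — 16 states, 16 ε-transitions
  ((a·a·(b|a))*·a)*|(a·a)*·((a·a)*·a)* — 34 states, 35 ε-transitions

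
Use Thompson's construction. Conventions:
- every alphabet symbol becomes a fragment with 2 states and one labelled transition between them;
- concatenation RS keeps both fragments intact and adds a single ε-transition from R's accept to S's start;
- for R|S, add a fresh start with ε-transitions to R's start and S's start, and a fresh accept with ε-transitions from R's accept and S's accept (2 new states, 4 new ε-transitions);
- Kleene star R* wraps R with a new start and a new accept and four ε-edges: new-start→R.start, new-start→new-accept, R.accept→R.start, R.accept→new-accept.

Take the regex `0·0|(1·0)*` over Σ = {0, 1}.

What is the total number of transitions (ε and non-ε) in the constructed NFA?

14

By structural recursion:
Each of the 4 symbol leaves contributes 1 transition (1 symbol, 0 ε).
  0·0 = 3 transitions (2 symbol, 1 ε)
  1·0 = 3 transitions (2 symbol, 1 ε)
  (1·0)* = 7 transitions (2 symbol, 5 ε)
  0·0|(1·0)* = 14 transitions (4 symbol, 10 ε)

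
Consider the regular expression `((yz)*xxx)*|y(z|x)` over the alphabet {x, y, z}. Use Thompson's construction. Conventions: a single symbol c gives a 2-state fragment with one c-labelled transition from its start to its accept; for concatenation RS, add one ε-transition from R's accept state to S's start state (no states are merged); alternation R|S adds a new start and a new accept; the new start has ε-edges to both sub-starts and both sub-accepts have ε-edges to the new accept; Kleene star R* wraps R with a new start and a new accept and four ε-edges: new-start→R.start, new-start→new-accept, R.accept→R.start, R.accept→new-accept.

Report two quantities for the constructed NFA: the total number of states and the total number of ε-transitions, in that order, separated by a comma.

Recursing over subexpressions:
Each of the 8 symbol leaves contributes 2 states and 0 ε-transitions.
  yz = 4 states, 1 ε-transition
  (yz)* = 6 states, 5 ε-transitions
  (yz)*xxx = 12 states, 8 ε-transitions
  ((yz)*xxx)* = 14 states, 12 ε-transitions
  z|x = 6 states, 4 ε-transitions
  y(z|x) = 8 states, 5 ε-transitions
  ((yz)*xxx)*|y(z|x) = 24 states, 21 ε-transitions

24, 21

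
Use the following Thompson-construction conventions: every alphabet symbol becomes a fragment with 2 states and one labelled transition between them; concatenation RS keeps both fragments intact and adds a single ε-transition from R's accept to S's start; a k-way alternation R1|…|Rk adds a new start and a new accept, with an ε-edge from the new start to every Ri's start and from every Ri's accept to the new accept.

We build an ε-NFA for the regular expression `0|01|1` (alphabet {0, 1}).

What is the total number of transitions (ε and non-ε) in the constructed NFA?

11

By structural recursion:
Each of the 4 symbol leaves contributes 1 transition (1 symbol, 0 ε).
  01 — 3 transitions (2 symbol, 1 ε)
  0|01|1 — 11 transitions (4 symbol, 7 ε)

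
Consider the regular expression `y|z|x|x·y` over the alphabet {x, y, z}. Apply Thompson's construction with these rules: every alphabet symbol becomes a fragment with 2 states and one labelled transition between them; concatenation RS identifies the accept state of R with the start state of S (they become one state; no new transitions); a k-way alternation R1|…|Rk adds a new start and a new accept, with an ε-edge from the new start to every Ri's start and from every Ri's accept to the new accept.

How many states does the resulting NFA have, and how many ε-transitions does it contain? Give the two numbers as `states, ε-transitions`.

Building bottom-up:
Each of the 5 symbol leaves contributes 2 states and 0 ε-transitions.
  x·y = 3 states, 0 ε-transitions
  y|z|x|x·y = 11 states, 8 ε-transitions

11, 8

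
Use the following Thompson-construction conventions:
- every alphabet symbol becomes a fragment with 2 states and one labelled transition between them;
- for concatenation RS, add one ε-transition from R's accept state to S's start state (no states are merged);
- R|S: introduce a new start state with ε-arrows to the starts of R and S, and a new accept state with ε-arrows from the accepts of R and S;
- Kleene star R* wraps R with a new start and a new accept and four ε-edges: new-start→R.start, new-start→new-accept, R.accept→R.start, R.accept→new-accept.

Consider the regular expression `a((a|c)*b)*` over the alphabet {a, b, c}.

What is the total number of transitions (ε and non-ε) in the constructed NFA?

18

Recursing over subexpressions:
Each of the 4 symbol leaves contributes 1 transition (1 symbol, 0 ε).
  a|c → 6 transitions (2 symbol, 4 ε)
  (a|c)* → 10 transitions (2 symbol, 8 ε)
  (a|c)*b → 12 transitions (3 symbol, 9 ε)
  ((a|c)*b)* → 16 transitions (3 symbol, 13 ε)
  a((a|c)*b)* → 18 transitions (4 symbol, 14 ε)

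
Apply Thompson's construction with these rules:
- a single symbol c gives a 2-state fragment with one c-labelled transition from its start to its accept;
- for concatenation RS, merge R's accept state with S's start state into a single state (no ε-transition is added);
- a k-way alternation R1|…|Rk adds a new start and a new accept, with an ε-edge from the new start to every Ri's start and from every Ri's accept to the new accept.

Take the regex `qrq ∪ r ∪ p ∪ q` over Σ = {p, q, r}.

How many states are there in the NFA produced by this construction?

12

Bottom-up over the parse tree:
Each of the 6 symbol leaves contributes a 2-state fragment.
  qrq = 4 states
  qrq ∪ r ∪ p ∪ q = 12 states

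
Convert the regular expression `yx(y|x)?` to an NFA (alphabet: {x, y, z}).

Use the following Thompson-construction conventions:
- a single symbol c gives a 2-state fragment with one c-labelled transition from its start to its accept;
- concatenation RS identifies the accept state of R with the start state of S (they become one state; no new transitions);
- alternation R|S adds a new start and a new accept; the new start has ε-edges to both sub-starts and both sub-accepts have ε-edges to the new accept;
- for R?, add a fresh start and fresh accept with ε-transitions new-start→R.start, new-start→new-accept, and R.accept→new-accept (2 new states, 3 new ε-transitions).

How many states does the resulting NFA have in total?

10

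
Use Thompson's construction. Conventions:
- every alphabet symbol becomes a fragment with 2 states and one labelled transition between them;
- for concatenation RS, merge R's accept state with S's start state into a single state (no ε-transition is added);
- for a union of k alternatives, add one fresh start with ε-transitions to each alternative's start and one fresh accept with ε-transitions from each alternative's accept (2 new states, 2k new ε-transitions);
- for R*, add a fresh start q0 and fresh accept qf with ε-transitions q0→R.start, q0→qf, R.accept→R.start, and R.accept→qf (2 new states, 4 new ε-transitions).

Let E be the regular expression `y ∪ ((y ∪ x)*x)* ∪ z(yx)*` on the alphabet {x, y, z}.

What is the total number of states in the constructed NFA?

Building bottom-up:
Each of the 7 symbol leaves contributes a 2-state fragment.
  y ∪ x — 6 states
  (y ∪ x)* — 8 states
  (y ∪ x)*x — 9 states
  ((y ∪ x)*x)* — 11 states
  yx — 3 states
  (yx)* — 5 states
  z(yx)* — 6 states
  y ∪ ((y ∪ x)*x)* ∪ z(yx)* — 21 states

21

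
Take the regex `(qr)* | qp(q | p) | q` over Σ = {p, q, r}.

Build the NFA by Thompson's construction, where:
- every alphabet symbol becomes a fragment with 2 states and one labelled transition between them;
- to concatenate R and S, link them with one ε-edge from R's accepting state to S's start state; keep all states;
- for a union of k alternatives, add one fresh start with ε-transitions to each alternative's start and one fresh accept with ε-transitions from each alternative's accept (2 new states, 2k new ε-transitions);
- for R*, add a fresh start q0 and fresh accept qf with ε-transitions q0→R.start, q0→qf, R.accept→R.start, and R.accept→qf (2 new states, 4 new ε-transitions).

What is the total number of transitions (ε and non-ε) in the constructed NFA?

By structural recursion:
Each of the 7 symbol leaves contributes 1 transition (1 symbol, 0 ε).
  qr → 3 transitions (2 symbol, 1 ε)
  (qr)* → 7 transitions (2 symbol, 5 ε)
  q | p → 6 transitions (2 symbol, 4 ε)
  qp(q | p) → 10 transitions (4 symbol, 6 ε)
  (qr)* | qp(q | p) | q → 24 transitions (7 symbol, 17 ε)

24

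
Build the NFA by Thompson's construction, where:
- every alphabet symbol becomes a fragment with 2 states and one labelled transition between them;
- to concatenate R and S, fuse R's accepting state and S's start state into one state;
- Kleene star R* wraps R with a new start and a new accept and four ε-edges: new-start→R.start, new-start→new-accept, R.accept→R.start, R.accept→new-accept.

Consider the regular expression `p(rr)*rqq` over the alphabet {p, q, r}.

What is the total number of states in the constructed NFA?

Building bottom-up:
Each of the 6 symbol leaves contributes a 2-state fragment.
  rr → 3 states
  (rr)* → 5 states
  p(rr)*rqq → 9 states

9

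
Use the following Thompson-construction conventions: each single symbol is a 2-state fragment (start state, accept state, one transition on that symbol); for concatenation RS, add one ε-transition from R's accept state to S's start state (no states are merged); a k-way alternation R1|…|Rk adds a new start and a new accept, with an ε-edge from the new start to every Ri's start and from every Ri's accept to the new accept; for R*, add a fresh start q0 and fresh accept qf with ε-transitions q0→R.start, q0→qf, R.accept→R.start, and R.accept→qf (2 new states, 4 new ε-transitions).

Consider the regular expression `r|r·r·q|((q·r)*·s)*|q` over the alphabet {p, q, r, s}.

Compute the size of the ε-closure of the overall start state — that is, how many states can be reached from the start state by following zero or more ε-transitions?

Let C(F) = |ε-closure(F.start)| within fragment F, and note whether F accepts ε. Symbol fragments have C = 1 and do not accept ε. Then:
  r·r·q → |ε-closure| equals the left operand's closure size = 1 (its accept is not ε-reachable, so the closure stops there)
  q·r → same as the first factor's closure: |ε-closure| = 1
  (q·r)* → new start has ε-edges to the inner start and to the new accept, so |ε-closure| = 2 + 1 = 3
  (q·r)*·s → the left operand accepts ε, so the closure extends into the next operand (via the concat ε-link); |ε-closure| = 3 + 1 = 4
  ((q·r)*·s)* → new start has ε-edges to the inner start and to the new accept, so |ε-closure| = 2 + 4 = 6
  r|r·r·q|((q·r)*·s)*|q → |ε-closure| = 1 (new start) + (1 + 1 + 6 + 1) + 1 (new accept, since some branch ε-reaches its own accept) = 11

11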